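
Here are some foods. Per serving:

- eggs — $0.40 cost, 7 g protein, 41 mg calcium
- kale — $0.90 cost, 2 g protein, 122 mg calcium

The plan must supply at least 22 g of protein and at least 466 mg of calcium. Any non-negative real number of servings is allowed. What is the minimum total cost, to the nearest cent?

The cheapest plan sits at a corner of the feasible region — with two constraints it uses at most two foods.
eggs only: max(22/7, 466/41) = 11.37 servings → $4.55.
kale only: max(22/2, 466/122) = 11 servings → $9.90.
eggs + kale with both tight: 2.269 servings and 3.057 servings → $3.66.
Cheapest feasible corner: $3.66.

$3.66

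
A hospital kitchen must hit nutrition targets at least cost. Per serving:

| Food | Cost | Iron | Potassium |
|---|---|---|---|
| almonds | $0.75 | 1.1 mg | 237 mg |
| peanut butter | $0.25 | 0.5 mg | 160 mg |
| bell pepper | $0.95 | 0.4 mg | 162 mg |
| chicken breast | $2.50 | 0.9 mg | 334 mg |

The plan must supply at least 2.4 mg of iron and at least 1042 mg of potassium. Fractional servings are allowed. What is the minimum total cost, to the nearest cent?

A basic optimal solution has at most two foods positive. Try each food alone and each pair with both targets met exactly.
almonds only: max(2.4/1.1, 1042/237) = 4.397 servings → $3.30.
peanut butter only: max(2.4/0.5, 1042/160) = 6.513 servings → $1.63.
bell pepper only: max(2.4/0.4, 1042/162) = 6.432 servings → $6.11.
chicken breast only: max(2.4/0.9, 1042/334) = 3.12 servings → $7.80.
almonds + peanut butter: the both-tight solution has a negative serving — not a feasible corner.
almonds + bell pepper: the both-tight solution has a negative serving — not a feasible corner.
almonds + chicken breast: the both-tight solution has a negative serving — not a feasible corner.
peanut butter + bell pepper: intersection lies outside the first quadrant.
peanut butter + chicken breast with both targets exact would need a negative amount; discard.
bell pepper + chicken breast: the both-tight solution has a negative serving — not a feasible corner.
So the least-cost plan costs $1.63.

$1.63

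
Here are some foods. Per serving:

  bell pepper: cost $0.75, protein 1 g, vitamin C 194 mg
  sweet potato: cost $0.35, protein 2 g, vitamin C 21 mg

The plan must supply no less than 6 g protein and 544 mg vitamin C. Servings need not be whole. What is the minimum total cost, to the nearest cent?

The cheapest plan sits at a corner of the feasible region — with two constraints it uses at most two foods.
bell pepper only: max(6/1, 544/194) = 6 servings → $4.50.
sweet potato only: max(6/2, 544/21) = 25.9 servings → $9.07.
bell pepper + sweet potato with both tight: 2.621 servings and 1.689 servings → $2.56.
The minimum over all feasible corners is $2.56.

$2.56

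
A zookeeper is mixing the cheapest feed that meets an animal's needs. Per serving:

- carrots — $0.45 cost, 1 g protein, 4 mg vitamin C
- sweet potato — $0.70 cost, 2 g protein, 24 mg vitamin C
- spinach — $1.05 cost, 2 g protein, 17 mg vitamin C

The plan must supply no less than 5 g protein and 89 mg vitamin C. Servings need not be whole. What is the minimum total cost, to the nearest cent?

$2.60

With two linear requirements the optimum uses one or two foods; enumerate the corners.
carrots only: max(5/1, 89/4) = 22.25 servings → $10.01.
sweet potato only: max(5/2, 89/24) = 3.708 servings → $2.60.
spinach only: max(5/2, 89/17) = 5.235 servings → $5.50.
carrots + sweet potato: the both-tight solution has a negative serving — not a feasible corner.
carrots + spinach: the both-tight solution has a negative serving — not a feasible corner.
sweet potato + spinach: the both-tight solution has a negative serving — not a feasible corner.
Cheapest feasible corner: $2.60.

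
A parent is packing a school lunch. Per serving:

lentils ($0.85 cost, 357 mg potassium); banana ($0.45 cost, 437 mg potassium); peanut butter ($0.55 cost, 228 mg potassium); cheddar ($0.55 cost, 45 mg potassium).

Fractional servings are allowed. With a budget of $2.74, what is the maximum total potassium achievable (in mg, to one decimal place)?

2660.8 mg

Potassium per dollar: banana 971.1, lentils 420, peanut butter 414.5, cheddar 81.82.
With no serving limits, spend the whole cost allowance on banana: $2.74 / $0.45 × 437 mg = 2660.8 mg.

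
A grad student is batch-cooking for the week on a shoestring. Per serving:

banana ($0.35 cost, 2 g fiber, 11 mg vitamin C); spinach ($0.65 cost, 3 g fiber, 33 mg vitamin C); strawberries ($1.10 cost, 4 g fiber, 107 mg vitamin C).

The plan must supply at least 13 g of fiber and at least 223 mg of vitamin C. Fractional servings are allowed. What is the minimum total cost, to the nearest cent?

$2.99

An LP optimum is at a vertex; with two nutrient constraints at most two foods are used. Check each candidate.
banana only: max(13/2, 223/11) = 20.27 servings → $7.10.
spinach only: max(13/3, 223/33) = 6.758 servings → $4.39.
strawberries only: max(13/4, 223/107) = 3.25 servings → $3.58.
banana + spinach: the both-tight solution has a negative serving — not a feasible corner.
banana + strawberries with both tight: 2.935 servings and 1.782 servings → $2.99.
spinach + strawberries with both tight: 2.64 servings and 1.27 servings → $3.11.
The minimum over all feasible corners is $2.99.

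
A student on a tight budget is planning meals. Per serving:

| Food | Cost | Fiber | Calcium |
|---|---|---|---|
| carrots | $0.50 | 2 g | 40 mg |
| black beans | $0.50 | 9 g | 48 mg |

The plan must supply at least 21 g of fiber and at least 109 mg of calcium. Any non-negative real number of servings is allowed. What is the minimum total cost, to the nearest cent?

$1.17

At the optimum either one food covers both requirements or two foods hit both targets exactly; no other combination can be cheaper.
carrots only: max(21/2, 109/40) = 10.5 servings → $5.25.
black beans only: max(21/9, 109/48) = 2.333 servings → $1.17.
carrots + black beans: intersection lies outside the first quadrant.
Cheapest feasible corner: $1.17.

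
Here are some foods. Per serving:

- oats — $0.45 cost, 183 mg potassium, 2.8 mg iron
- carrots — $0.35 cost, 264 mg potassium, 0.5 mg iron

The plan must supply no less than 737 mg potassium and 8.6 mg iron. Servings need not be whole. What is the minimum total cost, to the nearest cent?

oats only: max(737/183, 8.6/2.8) = 4.027 servings → $1.81.
carrots only: max(737/264, 8.6/0.5) = 17.2 servings → $6.02.
oats + carrots with both tight: 2.936 servings and 0.7562 servings → $1.59.
Cheapest feasible corner: $1.59.

$1.59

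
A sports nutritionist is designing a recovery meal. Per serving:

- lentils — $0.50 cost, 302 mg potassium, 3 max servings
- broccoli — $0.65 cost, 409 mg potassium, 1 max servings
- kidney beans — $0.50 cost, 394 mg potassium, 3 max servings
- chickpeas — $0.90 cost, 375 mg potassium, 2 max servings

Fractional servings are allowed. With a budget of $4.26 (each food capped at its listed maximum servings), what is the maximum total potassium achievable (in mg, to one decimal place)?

2751.2 mg

Potassium per dollar: kidney beans 788, broccoli 629.2, lentils 604, chickpeas 416.7.
Take 3 servings of kidney beans: spends $1.50, +1182.0 mg potassium (running total 1182.0 mg).
Take 1 serving of broccoli: spends $0.65, +409.0 mg potassium (running total 1591.0 mg).
Take 3 servings of lentils: spends $1.50, +906.0 mg potassium (running total 2497.0 mg).
Take 0.6778 servings of chickpeas: spends $0.61, +254.2 mg potassium (running total 2751.2 mg).
Filling greedily by potassium-per-dollar is optimal for one linear limit, giving 2751.2 mg.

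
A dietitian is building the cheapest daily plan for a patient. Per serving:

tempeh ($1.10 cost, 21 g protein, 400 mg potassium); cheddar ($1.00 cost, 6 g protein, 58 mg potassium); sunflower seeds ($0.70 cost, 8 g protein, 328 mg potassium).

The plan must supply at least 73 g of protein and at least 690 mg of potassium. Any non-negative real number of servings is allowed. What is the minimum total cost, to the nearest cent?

$3.82

With two linear requirements the optimum uses one or two foods; enumerate the corners.
tempeh only: max(73/21, 690/400) = 3.476 servings → $3.82.
cheddar only: max(73/6, 690/58) = 12.17 servings → $12.17.
sunflower seeds only: max(73/8, 690/328) = 9.125 servings → $6.39.
tempeh + cheddar: intersection lies outside the first quadrant.
tempeh + sunflower seeds: the both-tight solution has a negative serving — not a feasible corner.
cheddar + sunflower seeds with both targets exact would need a negative amount; discard.
The minimum over all feasible corners is $3.82.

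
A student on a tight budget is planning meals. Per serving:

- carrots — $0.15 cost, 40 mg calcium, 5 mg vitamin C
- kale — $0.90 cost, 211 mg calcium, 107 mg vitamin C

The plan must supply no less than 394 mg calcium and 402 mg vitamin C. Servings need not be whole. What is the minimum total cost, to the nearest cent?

Check every corner: each single food scaled to meet both minima, and each pair solved so both constraints bind.
carrots only: max(394/40, 402/5) = 80.4 servings → $12.06.
kale only: max(394/211, 402/107) = 3.757 servings → $3.38.
carrots + kale: the both-tight solution has a negative serving — not a feasible corner.
Cheapest feasible corner: $3.38.

$3.38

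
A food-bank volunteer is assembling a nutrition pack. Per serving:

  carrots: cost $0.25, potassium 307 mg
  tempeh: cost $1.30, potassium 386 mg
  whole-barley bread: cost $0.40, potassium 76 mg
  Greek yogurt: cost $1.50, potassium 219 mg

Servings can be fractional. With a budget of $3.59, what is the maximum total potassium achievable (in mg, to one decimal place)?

Potassium per dollar: carrots 1228, tempeh 296.9, whole-barley bread 190, Greek yogurt 146.
With no serving limits, spend the whole cost allowance on carrots: $3.59 / $0.25 × 307 mg = 4408.5 mg.

4408.5 mg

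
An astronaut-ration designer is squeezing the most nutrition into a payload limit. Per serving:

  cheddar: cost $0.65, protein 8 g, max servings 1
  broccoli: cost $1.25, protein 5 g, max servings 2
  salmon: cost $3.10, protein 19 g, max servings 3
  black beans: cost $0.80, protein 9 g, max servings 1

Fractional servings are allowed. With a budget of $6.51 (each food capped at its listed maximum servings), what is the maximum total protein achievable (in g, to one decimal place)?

Protein per dollar: cheddar 12.31, black beans 11.25, salmon 6.129, broccoli 4.
Take 1 serving of cheddar: spends $0.65, +8.0 g protein (running total 8.0 g).
Take 1 serving of black beans: spends $0.80, +9.0 g protein (running total 17.0 g).
Take 1.632 servings of salmon: spends $5.06, +31.0 g protein (running total 48.0 g).
Filling greedily by protein-per-dollar is optimal for one linear limit, giving 48.0 g.

48.0 g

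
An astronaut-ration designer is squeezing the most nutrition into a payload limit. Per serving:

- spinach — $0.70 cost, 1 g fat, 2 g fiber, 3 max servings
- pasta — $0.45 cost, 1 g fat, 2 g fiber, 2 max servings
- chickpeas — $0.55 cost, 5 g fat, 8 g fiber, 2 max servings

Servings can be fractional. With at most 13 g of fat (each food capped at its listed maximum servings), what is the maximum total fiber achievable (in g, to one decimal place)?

Fiber per g fat: spinach 2, pasta 2, chickpeas 1.6.
Take 3 servings of spinach: uses 3 g fat, +6.0 g fiber (running total 6.0 g).
Take 2 servings of pasta: uses 2 g fat, +4.0 g fiber (running total 10.0 g).
Take 1.6 servings of chickpeas: uses 8 g fat, +12.8 g fiber (running total 22.8 g).
Greedy by best ratio exhausts the fat allowance optimally: 22.8 g.

22.8 g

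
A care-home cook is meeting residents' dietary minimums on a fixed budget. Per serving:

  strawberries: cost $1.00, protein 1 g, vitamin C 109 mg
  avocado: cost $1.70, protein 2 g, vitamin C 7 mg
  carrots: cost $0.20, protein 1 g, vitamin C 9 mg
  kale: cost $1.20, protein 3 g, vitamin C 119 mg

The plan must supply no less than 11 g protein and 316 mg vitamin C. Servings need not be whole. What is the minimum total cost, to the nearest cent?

$3.62

With two linear requirements the optimum uses one or two foods; enumerate the corners.
strawberries only: max(11/1, 316/109) = 11 servings → $11.00.
avocado only: max(11/2, 316/7) = 45.14 servings → $76.74.
carrots only: max(11/1, 316/9) = 35.11 servings → $7.02.
kale only: max(11/3, 316/119) = 3.667 servings → $4.40.
strawberries + avocado with both tight: 2.63 servings and 4.185 servings → $9.74.
strawberries + carrots with both tight: 2.17 servings and 8.83 servings → $3.94.
strawberries + kale with both targets exact would need a negative amount; discard.
avocado + carrots: intersection lies outside the first quadrant.
avocado + kale with both tight: 1.664 servings and 2.558 servings → $5.90.
carrots + kale with both tight: 3.924 servings and 2.359 servings → $3.62.
Cheapest feasible corner: $3.62.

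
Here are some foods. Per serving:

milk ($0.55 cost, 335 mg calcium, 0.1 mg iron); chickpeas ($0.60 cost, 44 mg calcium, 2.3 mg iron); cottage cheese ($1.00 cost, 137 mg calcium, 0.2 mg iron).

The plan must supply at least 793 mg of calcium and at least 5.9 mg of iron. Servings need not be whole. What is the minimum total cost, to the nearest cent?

$2.61

With two linear requirements the optimum uses one or two foods; enumerate the corners.
milk only: max(793/335, 5.9/0.1) = 59 servings → $32.45.
chickpeas only: max(793/44, 5.9/2.3) = 18.02 servings → $10.81.
cottage cheese only: max(793/137, 5.9/0.2) = 29.5 servings → $29.50.
milk + chickpeas with both tight: 2.042 servings and 2.476 servings → $2.61.
milk + cottage cheese: intersection lies outside the first quadrant.
chickpeas + cottage cheese with both tight: 2.121 servings and 5.107 servings → $6.38.
The minimum over all feasible corners is $2.61.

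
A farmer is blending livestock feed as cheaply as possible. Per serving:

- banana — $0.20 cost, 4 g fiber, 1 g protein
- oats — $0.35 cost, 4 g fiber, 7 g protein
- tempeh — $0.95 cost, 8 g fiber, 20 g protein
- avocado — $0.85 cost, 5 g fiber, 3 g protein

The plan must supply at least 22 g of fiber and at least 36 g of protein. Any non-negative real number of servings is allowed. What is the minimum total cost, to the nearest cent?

$1.86

banana only: max(22/4, 36/1) = 36 servings → $7.20.
oats only: max(22/4, 36/7) = 5.5 servings → $1.93.
tempeh only: max(22/8, 36/20) = 2.75 servings → $2.61.
avocado only: max(22/5, 36/3) = 12 servings → $10.20.
banana + oats with both tight: 0.4167 servings and 5.083 servings → $1.86.
banana + tempeh with both tight: 2.111 servings and 1.694 servings → $2.03.
banana + avocado: the both-tight solution has a negative serving — not a feasible corner.
oats + tempeh: the both-tight solution has a negative serving — not a feasible corner.
oats + avocado with both tight: 4.957 servings and 0.4348 servings → $2.10.
tempeh + avocado with both tight: 1.5 servings and 2 servings → $3.12.
The minimum over all feasible corners is $1.86.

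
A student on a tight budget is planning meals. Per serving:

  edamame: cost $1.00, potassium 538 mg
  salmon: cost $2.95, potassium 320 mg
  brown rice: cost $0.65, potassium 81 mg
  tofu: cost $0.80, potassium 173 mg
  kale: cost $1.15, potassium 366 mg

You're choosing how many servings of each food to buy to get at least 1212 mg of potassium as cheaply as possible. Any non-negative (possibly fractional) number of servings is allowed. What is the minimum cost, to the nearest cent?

$2.25

Cost per mg of potassium: edamame $0.0019, kale $0.0031, tofu $0.0046, brown rice $0.0080, salmon $0.0092.
With no serving limits, use only edamame: 1212 mg / 538 mg = 2.253 servings × $1.00 = $2.25.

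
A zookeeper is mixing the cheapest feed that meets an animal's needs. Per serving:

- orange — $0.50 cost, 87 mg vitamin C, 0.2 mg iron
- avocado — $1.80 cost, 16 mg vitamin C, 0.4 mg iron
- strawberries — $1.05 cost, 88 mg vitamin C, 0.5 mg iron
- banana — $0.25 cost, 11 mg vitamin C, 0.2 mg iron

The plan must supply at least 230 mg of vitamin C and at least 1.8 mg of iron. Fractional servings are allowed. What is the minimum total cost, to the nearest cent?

With two linear requirements the optimum uses one or two foods; enumerate the corners.
orange only: max(230/87, 1.8/0.2) = 9 servings → $4.50.
avocado only: max(230/16, 1.8/0.4) = 14.38 servings → $25.88.
strawberries only: max(230/88, 1.8/0.5) = 3.6 servings → $3.78.
banana only: max(230/11, 1.8/0.2) = 20.91 servings → $5.23.
orange + avocado with both tight: 2 servings and 3.5 servings → $7.30.
orange + strawberries: the both-tight solution has a negative serving — not a feasible corner.
orange + banana with both tight: 1.724 servings and 7.276 servings → $2.68.
avocado + strawberries with both tight: 1.596 servings and 2.324 servings → $5.31.
avocado + banana: intersection lies outside the first quadrant.
strawberries + banana with both tight: 2.165 servings and 3.587 servings → $3.17.
The minimum over all feasible corners is $2.68.

$2.68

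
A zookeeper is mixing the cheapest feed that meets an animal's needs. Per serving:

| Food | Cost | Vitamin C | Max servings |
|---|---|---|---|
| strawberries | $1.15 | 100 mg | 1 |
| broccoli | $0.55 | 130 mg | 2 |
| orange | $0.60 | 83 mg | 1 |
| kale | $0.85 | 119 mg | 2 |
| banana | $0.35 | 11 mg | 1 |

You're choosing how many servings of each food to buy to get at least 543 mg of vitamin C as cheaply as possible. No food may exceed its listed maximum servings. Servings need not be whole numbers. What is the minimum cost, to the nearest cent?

Cost per mg of vitamin C: broccoli $0.0042, kale $0.0071, orange $0.0072, strawberries $0.0115, banana $0.0318.
Take 2 servings of broccoli: +260.0 mg vitamin C for $1.10 (total $1.10, still need 283.0 mg).
Take 2 servings of kale: +238.0 mg vitamin C for $1.70 (total $2.80, still need 45.0 mg).
Take 0.5422 servings of orange: +45.0 mg vitamin C for $0.33 (total $3.13, still need 0.0 mg).
Filling from the cheapest source first is optimal under one linear minimum: $3.13.

$3.13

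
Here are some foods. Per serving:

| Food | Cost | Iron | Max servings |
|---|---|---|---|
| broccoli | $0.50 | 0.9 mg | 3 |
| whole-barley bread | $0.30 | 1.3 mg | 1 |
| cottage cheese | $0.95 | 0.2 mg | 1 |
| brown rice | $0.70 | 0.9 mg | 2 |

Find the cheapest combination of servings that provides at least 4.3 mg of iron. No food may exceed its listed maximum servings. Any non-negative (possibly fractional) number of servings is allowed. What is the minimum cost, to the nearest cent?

$2.03

Cost per mg of iron: whole-barley bread $0.2308, broccoli $0.5556, brown rice $0.7778, cottage cheese $4.7500.
Take 1 serving of whole-barley bread: +1.3 mg iron for $0.30 (total $0.30, still need 3.0 mg).
Take 3 servings of broccoli: +2.7 mg iron for $1.50 (total $1.80, still need 0.3 mg).
Take 0.3333 servings of brown rice: +0.3 mg iron for $0.23 (total $2.03, still need 0.0 mg).
Greedy by cheapest-per-mg is optimal for a single linear constraint, so the minimum cost is $2.03.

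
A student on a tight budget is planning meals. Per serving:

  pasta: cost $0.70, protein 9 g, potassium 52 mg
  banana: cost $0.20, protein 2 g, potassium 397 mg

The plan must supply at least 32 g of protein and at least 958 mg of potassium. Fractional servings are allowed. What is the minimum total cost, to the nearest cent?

At the optimum either one food covers both requirements or two foods hit both targets exactly; no other combination can be cheaper.
pasta only: max(32/9, 958/52) = 18.42 servings → $12.90.
banana only: max(32/2, 958/397) = 16 servings → $3.20.
pasta + banana with both tight: 3.11 servings and 2.006 servings → $2.58.
Cheapest feasible corner: $2.58.

$2.58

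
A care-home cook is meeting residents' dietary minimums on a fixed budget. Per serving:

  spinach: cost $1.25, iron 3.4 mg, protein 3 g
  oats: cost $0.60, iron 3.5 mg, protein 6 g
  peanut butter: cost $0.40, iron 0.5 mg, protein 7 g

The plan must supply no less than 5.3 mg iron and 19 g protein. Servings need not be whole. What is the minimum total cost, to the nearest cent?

Minimising a linear cost over {iron ≥ 5.3, protein ≥ 19, servings ≥ 0} — the optimum is at a vertex, using one or two foods.
spinach only: max(5.3/3.4, 19/3) = 6.333 servings → $7.92.
oats only: max(5.3/3.5, 19/6) = 3.167 servings → $1.90.
peanut butter only: max(5.3/0.5, 19/7) = 10.6 servings → $4.24.
spinach + oats: the both-tight solution has a negative serving — not a feasible corner.
spinach + peanut butter with both tight: 1.238 servings and 2.184 servings → $2.42.
oats + peanut butter with both tight: 1.284 servings and 1.614 servings → $1.42.
Cheapest feasible corner: $1.42.

$1.42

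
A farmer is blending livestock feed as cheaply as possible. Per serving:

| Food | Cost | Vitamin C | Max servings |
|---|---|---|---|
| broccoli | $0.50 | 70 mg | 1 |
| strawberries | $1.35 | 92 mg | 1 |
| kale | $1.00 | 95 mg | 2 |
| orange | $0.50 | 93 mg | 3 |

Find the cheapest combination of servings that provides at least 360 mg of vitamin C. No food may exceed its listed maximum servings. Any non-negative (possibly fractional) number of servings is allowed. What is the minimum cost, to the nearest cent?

Cost per mg of vitamin C: orange $0.0054, broccoli $0.0071, kale $0.0105, strawberries $0.0147.
Take 3 servings of orange: +279.0 mg vitamin C for $1.50 (total $1.50, still need 81.0 mg).
Take 1 serving of broccoli: +70.0 mg vitamin C for $0.50 (total $2.00, still need 11.0 mg).
Take 0.1158 servings of kale: +11.0 mg vitamin C for $0.12 (total $2.12, still need 0.0 mg).
Filling from the cheapest source first is optimal under one linear minimum: $2.12.

$2.12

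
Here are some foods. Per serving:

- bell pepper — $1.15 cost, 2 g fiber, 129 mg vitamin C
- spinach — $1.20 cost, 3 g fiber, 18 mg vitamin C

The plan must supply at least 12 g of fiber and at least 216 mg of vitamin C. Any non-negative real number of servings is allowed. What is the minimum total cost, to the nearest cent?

A basic optimal solution has at most two foods positive. Try each food alone and each pair with both targets met exactly.
bell pepper only: max(12/2, 216/129) = 6 servings → $6.90.
spinach only: max(12/3, 216/18) = 12 servings → $14.40.
bell pepper + spinach with both tight: 1.231 servings and 3.179 servings → $5.23.
The minimum over all feasible corners is $5.23.

$5.23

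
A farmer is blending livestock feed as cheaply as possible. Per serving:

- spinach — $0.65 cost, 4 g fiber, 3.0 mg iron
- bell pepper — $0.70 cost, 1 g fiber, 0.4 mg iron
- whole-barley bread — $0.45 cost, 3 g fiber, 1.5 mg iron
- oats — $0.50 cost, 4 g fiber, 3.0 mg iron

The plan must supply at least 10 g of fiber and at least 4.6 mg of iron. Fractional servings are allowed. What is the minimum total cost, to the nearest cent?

$1.25

Check every corner: each single food scaled to meet both minima, and each pair solved so both constraints bind.
spinach only: max(10/4, 4.6/3.0) = 2.5 servings → $1.62.
bell pepper only: max(10/1, 4.6/0.4) = 11.5 servings → $8.05.
whole-barley bread only: max(10/3, 4.6/1.5) = 3.333 servings → $1.50.
oats only: max(10/4, 4.6/3.0) = 2.5 servings → $1.25.
spinach + bell pepper with both tight: 0.4286 servings and 8.286 servings → $6.08.
spinach + whole-barley bread: intersection lies outside the first quadrant.
spinach + oats (both tight): parallel constraints — no distinct corner.
bell pepper + whole-barley bread with both tight: 4 servings and 2 servings → $3.70.
bell pepper + oats with both tight: 8.286 servings and 0.4286 servings → $6.01.
whole-barley bread + oats: the both-tight solution has a negative serving — not a feasible corner.
The minimum over all feasible corners is $1.25.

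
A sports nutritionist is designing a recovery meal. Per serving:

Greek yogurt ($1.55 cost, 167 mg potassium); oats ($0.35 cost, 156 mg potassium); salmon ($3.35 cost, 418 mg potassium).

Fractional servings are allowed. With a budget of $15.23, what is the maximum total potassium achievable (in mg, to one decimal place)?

6788.2 mg

Potassium per dollar: oats 445.7, salmon 124.8, Greek yogurt 107.7.
With no serving limits, spend the whole cost allowance on oats: $15.23 / $0.35 × 156 mg = 6788.2 mg.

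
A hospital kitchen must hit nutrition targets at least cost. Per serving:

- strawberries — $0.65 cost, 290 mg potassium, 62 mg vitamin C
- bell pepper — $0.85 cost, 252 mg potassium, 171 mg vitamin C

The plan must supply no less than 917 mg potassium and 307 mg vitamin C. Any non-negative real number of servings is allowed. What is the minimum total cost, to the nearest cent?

$2.33

Check every corner: each single food scaled to meet both minima, and each pair solved so both constraints bind.
strawberries only: max(917/290, 307/62) = 4.952 servings → $3.22.
bell pepper only: max(917/252, 307/171) = 3.639 servings → $3.09.
strawberries + bell pepper with both tight: 2.339 servings and 0.9473 servings → $2.33.
Cheapest feasible corner: $2.33.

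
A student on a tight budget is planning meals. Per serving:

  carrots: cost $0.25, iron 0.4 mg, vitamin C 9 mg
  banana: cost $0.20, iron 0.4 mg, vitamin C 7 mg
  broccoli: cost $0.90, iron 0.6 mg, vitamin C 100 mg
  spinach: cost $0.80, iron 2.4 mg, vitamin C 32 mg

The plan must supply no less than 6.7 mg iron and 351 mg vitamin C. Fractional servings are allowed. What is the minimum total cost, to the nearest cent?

$4.22

Two binding constraints pin down two serving amounts, so the optimal mix uses at most two foods. The candidates are each food alone (scaled to the tighter of iron/vitamin C) and each pair with both constraints tight.
carrots only: max(6.7/0.4, 351/9) = 39 servings → $9.75.
banana only: max(6.7/0.4, 351/7) = 50.14 servings → $10.03.
broccoli only: max(6.7/0.6, 351/100) = 11.17 servings → $10.05.
spinach only: max(6.7/2.4, 351/32) = 10.97 servings → $8.78.
carrots + banana: the both-tight solution has a negative serving — not a feasible corner.
carrots + broccoli with both tight: 13.28 servings and 2.315 servings → $5.40.
carrots + spinach: the both-tight solution has a negative serving — not a feasible corner.
banana + broccoli with both tight: 12.83 servings and 2.612 servings → $4.92.
banana + spinach: intersection lies outside the first quadrant.
broccoli + spinach with both tight: 2.844 servings and 2.081 servings → $4.22.
The minimum over all feasible corners is $4.22.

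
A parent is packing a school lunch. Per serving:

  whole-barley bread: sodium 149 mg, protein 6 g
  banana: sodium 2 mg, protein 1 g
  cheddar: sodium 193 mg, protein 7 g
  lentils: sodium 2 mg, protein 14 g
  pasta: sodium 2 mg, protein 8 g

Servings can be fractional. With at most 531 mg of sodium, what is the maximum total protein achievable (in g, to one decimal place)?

3717.0 g

Protein per mg sodium: lentils 7, pasta 4, banana 0.5, whole-barley bread 0.04027, cheddar 0.03627.
With no serving limits, spend the whole sodium allowance on lentils: 531 mg / 2 mg × 14 g = 3717.0 g.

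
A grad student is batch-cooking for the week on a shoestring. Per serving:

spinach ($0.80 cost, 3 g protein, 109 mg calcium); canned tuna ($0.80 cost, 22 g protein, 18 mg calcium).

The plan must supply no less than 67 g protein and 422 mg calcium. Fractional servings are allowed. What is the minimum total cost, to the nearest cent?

$4.82

Minimising a linear cost over {protein ≥ 67, calcium ≥ 422, servings ≥ 0} — the optimum is at a vertex, using one or two foods.
spinach only: max(67/3, 422/109) = 22.33 servings → $17.87.
canned tuna only: max(67/22, 422/18) = 23.44 servings → $18.76.
spinach + canned tuna with both tight: 3.446 servings and 2.576 servings → $4.82.
So the least-cost plan costs $4.82.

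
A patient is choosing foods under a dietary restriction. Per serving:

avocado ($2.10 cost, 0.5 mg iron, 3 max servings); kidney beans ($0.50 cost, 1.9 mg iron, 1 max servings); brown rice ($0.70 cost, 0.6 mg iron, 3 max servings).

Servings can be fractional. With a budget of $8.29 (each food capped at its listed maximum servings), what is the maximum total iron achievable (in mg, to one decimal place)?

Iron per dollar: kidney beans 3.8, brown rice 0.8571, avocado 0.2381.
Take 1 serving of kidney beans: spends $0.50, +1.9 mg iron (running total 1.9 mg).
Take 3 servings of brown rice: spends $2.10, +1.8 mg iron (running total 3.7 mg).
Take 2.71 servings of avocado: spends $5.69, +1.4 mg iron (running total 5.1 mg).
Greedy by best ratio exhausts the cost allowance optimally: 5.1 mg.

5.1 mg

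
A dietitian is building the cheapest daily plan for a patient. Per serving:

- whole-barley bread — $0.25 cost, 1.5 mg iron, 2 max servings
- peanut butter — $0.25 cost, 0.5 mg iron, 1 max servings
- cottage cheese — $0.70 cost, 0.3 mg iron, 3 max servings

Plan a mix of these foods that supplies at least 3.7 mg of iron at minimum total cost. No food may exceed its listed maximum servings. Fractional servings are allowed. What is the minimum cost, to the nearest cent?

Cost per mg of iron: whole-barley bread $0.1667, peanut butter $0.5000, cottage cheese $2.3333.
Take 2 servings of whole-barley bread: +3.0 mg iron for $0.50 (total $0.50, still need 0.7 mg).
Take 1 serving of peanut butter: +0.5 mg iron for $0.25 (total $0.75, still need 0.2 mg).
Take 0.6667 servings of cottage cheese: +0.2 mg iron for $0.47 (total $1.22, still need 0.0 mg).
Greedy by cheapest-per-mg is optimal for a single linear constraint, so the minimum cost is $1.22.

$1.22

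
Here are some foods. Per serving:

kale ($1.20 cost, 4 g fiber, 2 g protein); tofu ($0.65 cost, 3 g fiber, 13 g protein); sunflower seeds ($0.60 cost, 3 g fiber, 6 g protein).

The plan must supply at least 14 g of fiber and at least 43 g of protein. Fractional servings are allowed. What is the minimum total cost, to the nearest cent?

kale only: max(14/4, 43/2) = 21.5 servings → $25.80.
tofu only: max(14/3, 43/13) = 4.667 servings → $3.03.
sunflower seeds only: max(14/3, 43/6) = 7.167 servings → $4.30.
kale + tofu with both tight: 1.152 servings and 3.13 servings → $3.42.
kale + sunflower seeds with both targets exact would need a negative amount; discard.
tofu + sunflower seeds with both tight: 2.143 servings and 2.524 servings → $2.91.
The minimum over all feasible corners is $2.91.

$2.91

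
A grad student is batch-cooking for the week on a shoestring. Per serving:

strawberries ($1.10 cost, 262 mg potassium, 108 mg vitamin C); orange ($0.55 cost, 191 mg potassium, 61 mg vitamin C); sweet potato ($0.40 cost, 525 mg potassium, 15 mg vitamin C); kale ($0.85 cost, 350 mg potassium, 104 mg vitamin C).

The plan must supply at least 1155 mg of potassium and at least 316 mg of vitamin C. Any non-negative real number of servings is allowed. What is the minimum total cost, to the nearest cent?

$2.64

strawberries only: max(1155/262, 316/108) = 4.408 servings → $4.85.
orange only: max(1155/191, 316/61) = 6.047 servings → $3.33.
sweet potato only: max(1155/525, 316/15) = 21.07 servings → $8.43.
kale only: max(1155/350, 316/104) = 3.3 servings → $2.81.
strawberries + orange: intersection lies outside the first quadrant.
strawberries + sweet potato with both tight: 2.816 servings and 0.7949 servings → $3.42.
strawberries + kale with both targets exact would need a negative amount; discard.
orange + sweet potato with both tight: 5.095 servings and 0.3463 servings → $2.94.
orange + kale: the both-tight solution has a negative serving — not a feasible corner.
sweet potato + kale with both tight: 0.1929 servings and 3.011 servings → $2.64.
So the least-cost plan costs $2.64.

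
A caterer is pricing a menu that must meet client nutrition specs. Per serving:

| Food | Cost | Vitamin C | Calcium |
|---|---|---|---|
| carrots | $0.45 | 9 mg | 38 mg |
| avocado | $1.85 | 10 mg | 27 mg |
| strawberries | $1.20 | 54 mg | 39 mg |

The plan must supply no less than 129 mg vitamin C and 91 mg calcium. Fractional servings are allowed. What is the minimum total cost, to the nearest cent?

Compare the cost at each extreme point of the feasible region.
carrots only: max(129/9, 91/38) = 14.33 servings → $6.45.
avocado only: max(129/10, 91/27) = 12.9 servings → $23.86.
strawberries only: max(129/54, 91/39) = 2.389 servings → $2.87.
carrots + avocado: the both-tight solution has a negative serving — not a feasible corner.
carrots + strawberries with both targets exact would need a negative amount; discard.
avocado + strawberries: intersection lies outside the first quadrant.
Cheapest feasible corner: $2.87.

$2.87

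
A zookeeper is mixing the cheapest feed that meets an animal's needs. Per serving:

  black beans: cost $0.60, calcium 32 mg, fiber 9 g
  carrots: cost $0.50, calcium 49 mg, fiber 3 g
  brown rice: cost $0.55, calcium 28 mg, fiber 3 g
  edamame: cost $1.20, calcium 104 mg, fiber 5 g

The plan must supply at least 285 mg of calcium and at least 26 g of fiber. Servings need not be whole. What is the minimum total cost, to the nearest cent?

black beans only: max(285/32, 26/9) = 8.906 servings → $5.34.
carrots only: max(285/49, 26/3) = 8.667 servings → $4.33.
brown rice only: max(285/28, 26/3) = 10.18 servings → $5.60.
edamame only: max(285/104, 26/5) = 5.2 servings → $6.24.
black beans + carrots with both tight: 1.214 servings and 5.023 servings → $3.24.
black beans + brown rice: the both-tight solution has a negative serving — not a feasible corner.
black beans + edamame with both tight: 1.648 servings and 2.233 servings → $3.67.
carrots + brown rice with both tight: 2.016 servings and 6.651 servings → $4.67.
carrots + edamame with both targets exact would need a negative amount; discard.
brown rice + edamame with both tight: 7.436 servings and 0.7384 servings → $4.98.
Cheapest feasible corner: $3.24.

$3.24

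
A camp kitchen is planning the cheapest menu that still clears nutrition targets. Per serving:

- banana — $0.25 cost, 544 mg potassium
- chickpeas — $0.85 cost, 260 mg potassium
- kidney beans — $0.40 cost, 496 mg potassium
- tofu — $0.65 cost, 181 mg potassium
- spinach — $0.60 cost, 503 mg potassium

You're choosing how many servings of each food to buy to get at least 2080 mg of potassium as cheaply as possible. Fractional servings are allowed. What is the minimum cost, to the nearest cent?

Cost per mg of potassium: banana $0.0005, kidney beans $0.0008, spinach $0.0012, chickpeas $0.0033, tofu $0.0036.
With no serving limits, use only banana: 2080 mg / 544 mg = 3.824 servings × $0.25 = $0.96.

$0.96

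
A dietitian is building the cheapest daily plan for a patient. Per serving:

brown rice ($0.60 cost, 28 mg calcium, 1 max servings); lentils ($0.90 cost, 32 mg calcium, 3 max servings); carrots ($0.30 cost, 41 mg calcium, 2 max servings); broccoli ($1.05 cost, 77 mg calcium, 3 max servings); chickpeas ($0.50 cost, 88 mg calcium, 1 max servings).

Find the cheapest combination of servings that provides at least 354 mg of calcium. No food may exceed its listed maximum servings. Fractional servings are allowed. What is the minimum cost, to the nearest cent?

$3.61

Cost per mg of calcium: chickpeas $0.0057, carrots $0.0073, broccoli $0.0136, brown rice $0.0214, lentils $0.0281.
Take 1 serving of chickpeas: +88.0 mg calcium for $0.50 (total $0.50, still need 266.0 mg).
Take 2 servings of carrots: +82.0 mg calcium for $0.60 (total $1.10, still need 184.0 mg).
Take 2.39 servings of broccoli: +184.0 mg calcium for $2.51 (total $3.61, still need 0.0 mg).
Filling from the cheapest source first is optimal under one linear minimum: $3.61.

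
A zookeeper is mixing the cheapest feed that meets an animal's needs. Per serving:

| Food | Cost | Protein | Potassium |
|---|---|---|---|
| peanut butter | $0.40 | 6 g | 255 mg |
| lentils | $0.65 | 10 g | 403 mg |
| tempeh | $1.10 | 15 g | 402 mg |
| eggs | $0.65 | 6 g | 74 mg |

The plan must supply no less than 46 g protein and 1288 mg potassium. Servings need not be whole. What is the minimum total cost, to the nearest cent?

$2.99

For a min-cost LP with two ≥-constraints, a basic feasible solution has at most two positive variables.
peanut butter only: max(46/6, 1288/255) = 7.667 servings → $3.07.
lentils only: max(46/10, 1288/403) = 4.6 servings → $2.99.
tempeh only: max(46/15, 1288/402) = 3.204 servings → $3.52.
eggs only: max(46/6, 1288/74) = 17.41 servings → $11.31.
peanut butter + lentils: the both-tight solution has a negative serving — not a feasible corner.
peanut butter + tempeh with both tight: 0.586 servings and 2.832 servings → $3.35.
peanut butter + eggs with both tight: 3.982 servings and 3.685 servings → $3.99.
lentils + tempeh with both tight: 0.4089 servings and 2.794 servings → $3.34.
lentils + eggs with both tight: 2.577 servings and 3.372 servings → $3.87.
tempeh + eggs: the both-tight solution has a negative serving — not a feasible corner.
Cheapest feasible corner: $2.99.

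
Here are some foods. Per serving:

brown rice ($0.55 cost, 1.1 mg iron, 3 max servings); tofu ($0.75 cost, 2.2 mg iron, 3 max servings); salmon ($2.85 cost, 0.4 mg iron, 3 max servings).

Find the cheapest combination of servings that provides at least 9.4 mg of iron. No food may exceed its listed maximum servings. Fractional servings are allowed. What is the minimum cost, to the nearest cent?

Cost per mg of iron: tofu $0.3409, brown rice $0.5000, salmon $7.1250.
Take 3 servings of tofu: +6.6 mg iron for $2.25 (total $2.25, still need 2.8 mg).
Take 2.545 servings of brown rice: +2.8 mg iron for $1.40 (total $3.65, still need 0.0 mg).
Filling from the cheapest source first is optimal under one linear minimum: $3.65.

$3.65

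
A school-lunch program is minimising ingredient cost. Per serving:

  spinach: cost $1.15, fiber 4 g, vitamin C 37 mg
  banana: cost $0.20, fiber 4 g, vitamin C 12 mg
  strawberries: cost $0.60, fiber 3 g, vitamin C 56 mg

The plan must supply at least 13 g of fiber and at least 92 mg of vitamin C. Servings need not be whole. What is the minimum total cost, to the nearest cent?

$1.16

spinach only: max(13/4, 92/37) = 3.25 servings → $3.74.
banana only: max(13/4, 92/12) = 7.667 servings → $1.53.
strawberries only: max(13/3, 92/56) = 4.333 servings → $2.60.
spinach + banana with both tight: 2.12 servings and 1.13 servings → $2.66.
spinach + strawberries: the both-tight solution has a negative serving — not a feasible corner.
banana + strawberries with both tight: 2.404 servings and 1.128 servings → $1.16.
So the least-cost plan costs $1.16.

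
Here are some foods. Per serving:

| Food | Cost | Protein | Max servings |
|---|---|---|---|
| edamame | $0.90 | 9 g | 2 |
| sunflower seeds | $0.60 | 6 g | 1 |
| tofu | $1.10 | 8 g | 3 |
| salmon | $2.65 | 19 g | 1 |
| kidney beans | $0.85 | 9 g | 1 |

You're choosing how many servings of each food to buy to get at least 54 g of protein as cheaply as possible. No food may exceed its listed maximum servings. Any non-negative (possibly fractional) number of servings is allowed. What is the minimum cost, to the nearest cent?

Cost per g of protein: kidney beans $0.0944, edamame $0.1000, sunflower seeds $0.1000, tofu $0.1375, salmon $0.1395.
Take 1 serving of kidney beans: +9.0 g protein for $0.85 (total $0.85, still need 45.0 g).
Take 2 servings of edamame: +18.0 g protein for $1.80 (total $2.65, still need 27.0 g).
Take 1 serving of sunflower seeds: +6.0 g protein for $0.60 (total $3.25, still need 21.0 g).
Take 2.625 servings of tofu: +21.0 g protein for $2.89 (total $6.14, still need 0.0 g).
Greedy by cheapest-per-g is optimal for a single linear constraint, so the minimum cost is $6.14.

$6.14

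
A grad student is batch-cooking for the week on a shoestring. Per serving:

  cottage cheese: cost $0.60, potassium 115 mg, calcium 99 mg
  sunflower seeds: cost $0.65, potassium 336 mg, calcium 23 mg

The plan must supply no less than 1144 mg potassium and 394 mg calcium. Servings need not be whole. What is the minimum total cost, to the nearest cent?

$3.52

Two binding constraints pin down two serving amounts, so the optimal mix uses at most two foods. The candidates are each food alone (scaled to the tighter of potassium/calcium) and each pair with both constraints tight.
cottage cheese only: max(1144/115, 394/99) = 9.948 servings → $5.97.
sunflower seeds only: max(1144/336, 394/23) = 17.13 servings → $11.13.
cottage cheese + sunflower seeds with both tight: 3.464 servings and 2.219 servings → $3.52.
The minimum over all feasible corners is $3.52.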